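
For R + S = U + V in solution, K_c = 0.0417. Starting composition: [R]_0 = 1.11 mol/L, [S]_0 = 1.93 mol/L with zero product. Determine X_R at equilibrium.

Let X = conversion of R; extent ξ = 1.11·X mol/L.
Concentrations: [R] = 1.11 − 1.11X; [S] = 1.93 − 1.11X; [U] = 1.11X; [V] = 1.11X.
K_c = [U] [V] / ([R] [S]).
Solving K_c = 0.0417 for X ∈ (0,1): X = 0.222.

X = 0.222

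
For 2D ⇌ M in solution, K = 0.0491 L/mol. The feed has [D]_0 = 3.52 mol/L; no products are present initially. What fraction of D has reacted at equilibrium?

X = 0.214

Let X = conversion of D; extent ξ = 3.52X/2 mol/L.
Concentrations: [D] = 3.52 − 3.52X; [M] = 1.76X.
K = [M] / ([D]^2).
Solving K = 0.0491 for X ∈ (0,1): X = 0.214.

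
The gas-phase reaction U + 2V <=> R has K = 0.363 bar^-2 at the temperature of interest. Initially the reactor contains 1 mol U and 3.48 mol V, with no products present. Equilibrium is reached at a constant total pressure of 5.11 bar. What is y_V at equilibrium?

y_V = 0.652

Basis: 1 mol U initially; let X = conversion of U. Extent ξ = X.
Mole table: n_U = 1 − X; n_V = 3.48 − 2X; n_R = X.
n_T = Σnᵢ = 4.48 − 2X.
With p_i = (n_i/n_T)P, K = p_R / (p_U p_V^2).
Equating to 0.363 bar^-2 and solving on 0 < X < 1: X = 0.801.
Then n_V = 1.88, n_T = 2.88, so y_V = 0.652.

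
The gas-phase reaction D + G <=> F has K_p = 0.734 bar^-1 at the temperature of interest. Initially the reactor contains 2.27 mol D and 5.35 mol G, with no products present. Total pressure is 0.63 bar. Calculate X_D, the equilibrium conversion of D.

X = 0.239

Let X = conversion of D (basis 2.27 mol D); extent of reaction ξ = 2.27X.
Mole table: n_D = 2.27 − 2.27X; n_G = 5.35 − 2.27X; n_F = 2.27X.
n_T = Σnᵢ = 7.62 − 2.27X.
With p_i = (n_i/n_T)P, K_p = p_F / (p_D p_G).
Equating to 0.734 bar^-1 and solving on 0 < X < 1: X = 0.239.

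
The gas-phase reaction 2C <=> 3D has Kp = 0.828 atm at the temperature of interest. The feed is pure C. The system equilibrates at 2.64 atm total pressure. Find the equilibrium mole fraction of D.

y_D = 0.454

Take 1 mol C as basis and let X be its fractional conversion, so ξ = 0.5X.
Species balance: n_C = 1 − X; n_D = 1.5X.
n_T = Σnᵢ = 1 + 0.5X.
With p_i = (n_i/n_T)P, Kp = p_D^3 / (p_C^2).
Setting this equal to 0.828 atm and taking the physical root (0 < X < 1) gives X = 0.357.
Then n_D = 0.535, n_T = 1.18, so y_D = 0.454.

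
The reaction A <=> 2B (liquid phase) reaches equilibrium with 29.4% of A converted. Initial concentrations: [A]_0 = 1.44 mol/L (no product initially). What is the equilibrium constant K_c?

K_c = 0.705 mol/L

Let X = conversion of A.
Concentrations: [A] = 1.44 − 1.44X; [B] = 2.88X.
At X = 0.294: [A] = 1.02, [B] = 0.847.
K_c = [B]^2 / ([A]) = 0.705 mol/L.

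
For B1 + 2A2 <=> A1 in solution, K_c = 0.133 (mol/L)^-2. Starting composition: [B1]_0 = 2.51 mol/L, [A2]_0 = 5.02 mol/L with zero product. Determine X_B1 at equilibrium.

X = 0.478

Let X = conversion of B1; extent ξ = 2.51·X mol/L.
Concentrations: [B1] = 2.51 − 2.51X; [A2] = 5.02 − 5.02X; [A1] = 2.51X.
K_c = [A1] / ([B1] [A2]^2).
Equating to 0.133 (mol/L)^-2: the physical root is X = 0.478.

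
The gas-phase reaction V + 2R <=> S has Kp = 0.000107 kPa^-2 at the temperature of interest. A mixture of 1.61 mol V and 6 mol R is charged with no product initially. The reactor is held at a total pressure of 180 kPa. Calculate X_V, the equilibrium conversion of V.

Let X = conversion of V (basis 1.61 mol V); extent of reaction ξ = 1.61X.
Mole table: n_V = 1.61 − 1.61X; n_R = 6 − 3.22X; n_S = 1.61X.
Total moles n_T = 7.61 − 3.22X.
y_i = n_i/n_T, p_i = y_i·P. Kp = p_S / (p_V p_R^2).
Equating to 0.000107 kPa^-2 and solving on 0 < X < 1: X = 0.636.

X = 0.636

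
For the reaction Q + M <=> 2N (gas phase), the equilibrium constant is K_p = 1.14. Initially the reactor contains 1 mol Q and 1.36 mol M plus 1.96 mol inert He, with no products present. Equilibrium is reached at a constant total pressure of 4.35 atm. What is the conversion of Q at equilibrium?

X = 0.403

Let X = conversion of Q (basis 1 mol Q); extent of reaction ξ = X.
Mole table: n_Q = 1 − X; n_M = 1.36 − X; n_N = 2X; n_I = 1.96 (inert).
Since Δν = 0, n_T = 4.32 throughout.
y_i = n_i/n_T, p_i = y_i·P. K_p = p_N^2 / (p_Q p_M).
Setting this equal to 1.14 and taking the physical root (0 < X < 1) gives X = 0.403.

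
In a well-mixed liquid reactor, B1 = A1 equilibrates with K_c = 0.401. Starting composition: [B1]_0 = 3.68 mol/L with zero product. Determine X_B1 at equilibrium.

X = 0.286

Let X = conversion of B1; extent ξ = 3.68·X mol/L.
Concentrations: [B1] = 3.68 − 3.68X; [A1] = 3.68X.
K_c = [A1] / ([B1]).
Equating to 0.401: the physical root is X = 0.286.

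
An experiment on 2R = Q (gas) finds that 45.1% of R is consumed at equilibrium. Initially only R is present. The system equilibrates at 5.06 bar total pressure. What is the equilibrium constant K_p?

K_p = 0.115 bar^-1

Basis: 1 mol R initially; let X = conversion of R. Extent ξ = 0.5X.
Mole table: n_R = 1 − X; n_Q = 0.5X.
Total moles n_T = 1 − 0.5X.
At X = 0.451: n_R = 0.549, n_Q = 0.226, n_T = 0.774.
p_i = (n_i/n_T)·P. K_p = p_Q / (p_R^2) = 0.115 bar^-1.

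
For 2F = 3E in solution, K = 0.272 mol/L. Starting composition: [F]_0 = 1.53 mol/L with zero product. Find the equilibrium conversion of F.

Let X = conversion of F; extent ξ = 1.53X/2 mol/L.
Concentrations: [F] = 1.53 − 1.53X; [E] = 2.29X.
K = [E]^3 / ([F]^2).
This equals 0.272 at X = 0.297 (the root in 0 < X < 1).

X = 0.297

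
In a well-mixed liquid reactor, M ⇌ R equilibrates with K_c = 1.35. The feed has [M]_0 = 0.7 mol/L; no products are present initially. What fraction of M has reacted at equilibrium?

Let X = conversion of M; extent ξ = 0.7·X mol/L.
Concentrations: [M] = 0.7 − 0.7X; [R] = 0.7X.
K_c = [R] / ([M]).
Setting equal to 1.35 and solving for X on (0,1) gives X = 0.574.

X = 0.574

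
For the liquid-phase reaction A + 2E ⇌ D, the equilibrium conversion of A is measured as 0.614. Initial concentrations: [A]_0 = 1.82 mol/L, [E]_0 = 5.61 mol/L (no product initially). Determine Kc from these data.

Kc = 0.14 (mol/L)^-2

Let X = conversion of A.
Concentrations: [A] = 1.82 − 1.82X; [E] = 5.61 − 3.64X; [D] = 1.82X.
At X = 0.614: [A] = 0.703, [E] = 3.38, [D] = 1.12.
Kc = [D] / ([A] [E]^2) = 0.14 (mol/L)^-2.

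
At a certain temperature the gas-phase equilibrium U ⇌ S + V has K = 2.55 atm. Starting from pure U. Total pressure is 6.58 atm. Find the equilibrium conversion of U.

Basis: 1 mol U initially; let X = conversion of U. Extent ξ = X.
Mole table: n_U = 1 − X; n_S = X; n_V = X.
Summing: n_T = 1 + X.
y_i = n_i/n_T, p_i = y_i·P. K = p_S p_V / (p_U).
Equating to 2.55 atm and solving on 0 < X < 1: X = 0.528.

X = 0.528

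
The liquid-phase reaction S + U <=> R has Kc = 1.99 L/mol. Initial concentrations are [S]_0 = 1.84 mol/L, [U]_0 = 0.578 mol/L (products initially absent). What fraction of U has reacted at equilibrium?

X = 0.738

Let X = conversion of U; extent ξ = 0.578·X mol/L.
Concentrations: [S] = 1.84 − 0.578X; [U] = 0.578 − 0.578X; [R] = 0.578X.
Kc = [R] / ([S] [U]).
Equating to 1.99 L/mol: the physical root is X = 0.738.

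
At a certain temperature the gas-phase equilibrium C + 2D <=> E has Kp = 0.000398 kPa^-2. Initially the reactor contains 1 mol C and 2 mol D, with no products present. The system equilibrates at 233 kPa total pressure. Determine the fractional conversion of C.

X = 0.728

Basis: 1 mol C initially; let X = conversion of C. Extent ξ = X.
Mole table: n_C = 1 − X; n_D = 2 − 2X; n_E = X.
n_T = Σnᵢ = 3 − 2X.
With p_i = (n_i/n_T)P, Kp = p_E / (p_C p_D^2).
Equating to 0.000398 kPa^-2 and solving on 0 < X < 1: X = 0.728.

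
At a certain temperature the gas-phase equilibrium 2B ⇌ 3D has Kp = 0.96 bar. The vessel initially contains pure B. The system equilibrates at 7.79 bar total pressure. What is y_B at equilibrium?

Basis: 1 mol B initially; let X = conversion of B. Extent ξ = 0.5X.
Moles: n_B = 1 − X; n_D = 1.5X.
n_T = Σnᵢ = 1 + 0.5X.
With p_i = (n_i/n_T)P, Kp = p_D^3 / (p_B^2).
Equating to 0.96 bar and solving on 0 < X < 1: X = 0.279.
Then n_B = 0.721, n_T = 1.14, so y_B = 0.633.

y_B = 0.633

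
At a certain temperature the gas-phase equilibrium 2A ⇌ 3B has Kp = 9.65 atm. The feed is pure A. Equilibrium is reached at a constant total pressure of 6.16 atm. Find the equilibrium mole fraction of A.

y_A = 0.385

Take 1 mol A as basis and let X be its fractional conversion, so ξ = 0.5X.
Species balance: n_A = 1 − X; n_B = 1.5X.
Total moles n_T = 1 + 0.5X.
Mole fractions y_i = n_i/n_T; Kp = p_B^3 / (p_A^2) with p_i = y_i·P.
This yields a degree-3 equation in X; solving on (0,1), X = 0.516.
Then n_A = 0.484, n_T = 1.26, so y_A = 0.385.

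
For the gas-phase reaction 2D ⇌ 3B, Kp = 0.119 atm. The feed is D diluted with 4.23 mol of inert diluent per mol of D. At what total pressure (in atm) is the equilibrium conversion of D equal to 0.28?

Let X = conversion of D (basis 1 mol D); extent of reaction ξ = 0.5X.
At extent ξ: n_D = 1 − X; n_B = 1.5X; n_I = 4.23 (inert).
Total moles n_T = 5.23 + 0.5X.
Kp = p_B^3 / (p_D^2) with p_i = (n_i/n_T)·P.
At X = 0.28: the mole-fraction product g(X) = Π y_i^ν_i = 0.02661. Since Kp = g(X)·P^{1}, P = (Kp/g)^(1/1) = (0.119/0.02661)^(1/1) = 4.47 atm.

P = 4.47 atm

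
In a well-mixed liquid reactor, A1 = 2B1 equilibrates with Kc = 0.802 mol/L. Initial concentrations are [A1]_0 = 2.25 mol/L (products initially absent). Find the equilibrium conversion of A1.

X = 0.257

Let X = conversion of A1; extent ξ = 2.25·X mol/L.
Concentrations: [A1] = 2.25 − 2.25X; [B1] = 4.5X.
Kc = [B1]^2 / ([A1]).
Solving Kc = 0.802 for X ∈ (0,1): X = 0.257.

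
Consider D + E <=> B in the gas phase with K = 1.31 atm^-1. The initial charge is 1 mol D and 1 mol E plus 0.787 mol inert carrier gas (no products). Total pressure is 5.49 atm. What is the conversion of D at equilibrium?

Let X = conversion of D (basis 1 mol D); extent of reaction ξ = X.
Mole table: n_D = 1 − X; n_E = 1 − X; n_B = X; n_I = 0.787 (inert).
Total moles n_T = 2.79 − X.
With p_i = (n_i/n_T)P, K = p_B / (p_D p_E).
Equating to 1.31 atm^-1 and solving on 0 < X < 1: X = 0.579.

X = 0.579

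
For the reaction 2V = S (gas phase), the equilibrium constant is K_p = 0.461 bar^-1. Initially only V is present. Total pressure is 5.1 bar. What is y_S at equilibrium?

y_S = 0.527

Take 1 mol V as basis and let X be its fractional conversion, so ξ = 0.5X.
Species balance: n_V = 1 − X; n_S = 0.5X.
Total moles n_T = 1 − 0.5X.
y_i = n_i/n_T, p_i = y_i·P. K_p = p_S / (p_V^2).
Substituting and setting equal to 0.461 bar^-1 gives a polynomial in X; the root in (0,1) is X = 0.690.
Then n_S = 0.345, n_T = 0.655, so y_S = 0.527.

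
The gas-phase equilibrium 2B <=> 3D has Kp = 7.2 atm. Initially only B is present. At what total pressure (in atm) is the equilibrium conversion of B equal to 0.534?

Take 1 mol B as basis and let X be its fractional conversion, so ξ = 0.5X.
At extent ξ: n_B = 1 − X; n_D = 1.5X.
Summing: n_T = 1 + 0.5X.
Kp = p_D^3 / (p_B^2) with p_i = (n_i/n_T)·P.
At X = 0.534: the mole-fraction product g(X) = Π y_i^ν_i = 1.868. Since Kp = g(X)·P^{1}, P = (Kp/g)^(1/1) = (7.2/1.868)^(1/1) = 3.85 atm.

P = 3.85 atm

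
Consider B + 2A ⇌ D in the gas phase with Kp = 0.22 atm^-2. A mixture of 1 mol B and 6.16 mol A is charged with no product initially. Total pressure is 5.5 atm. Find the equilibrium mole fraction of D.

y_D = 0.148

Basis: 1 mol B initially; let X = conversion of B. Extent ξ = X.
Moles: n_B = 1 − X; n_A = 6.16 − 2X; n_D = X.
n_T = Σnᵢ = 7.16 − 2X.
Mole fractions y_i = n_i/n_T; Kp = p_D / (p_B p_A^2) with p_i = y_i·P.
Setting this equal to 0.22 atm^-2 and taking the physical root (0 < X < 1) gives X = 0.817.
Then n_D = 0.817, n_T = 5.53, so y_D = 0.148.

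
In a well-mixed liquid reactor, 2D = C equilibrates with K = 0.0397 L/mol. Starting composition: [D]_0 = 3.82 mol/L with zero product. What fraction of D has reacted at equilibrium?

X = 0.196

Let X = conversion of D; extent ξ = 3.82X/2 mol/L.
Concentrations: [D] = 3.82 − 3.82X; [C] = 1.91X.
K = [C] / ([D]^2).
This equals 0.0397 at X = 0.196 (the root in 0 < X < 1).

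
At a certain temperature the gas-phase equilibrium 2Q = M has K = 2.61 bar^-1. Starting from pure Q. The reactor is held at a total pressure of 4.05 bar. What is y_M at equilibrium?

Take 1 mol Q as basis and let X be its fractional conversion, so ξ = 0.5X.
At extent ξ: n_Q = 1 − X; n_M = 0.5X.
n_T = Σnᵢ = 1 − 0.5X.
With p_i = (n_i/n_T)P, K = p_M / (p_Q^2).
Setting this equal to 2.61 bar^-1 and taking the physical root (0 < X < 1) gives X = 0.848.
Then n_M = 0.424, n_T = 0.576, so y_M = 0.736.

y_M = 0.736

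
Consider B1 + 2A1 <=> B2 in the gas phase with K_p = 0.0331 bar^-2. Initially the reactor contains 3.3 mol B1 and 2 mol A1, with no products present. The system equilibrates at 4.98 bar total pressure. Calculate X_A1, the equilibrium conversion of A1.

Let X = conversion of A1 (basis 2 mol A1); extent of reaction ξ = X.
At extent ξ: n_B1 = 3.3 − X; n_A1 = 2 − 2X; n_B2 = X.
n_T = Σnᵢ = 5.3 − 2X.
With p_i = (n_i/n_T)P, K_p = p_B2 / (p_B1 p_A1^2).
Substituting and setting equal to 0.0331 bar^-2 gives a polynomial in X; the root in (0,1) is X = 0.246.

X = 0.246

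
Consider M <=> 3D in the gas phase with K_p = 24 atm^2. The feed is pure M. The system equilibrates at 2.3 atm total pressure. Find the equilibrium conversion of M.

X = 0.672

Let X = conversion of M (basis 1 mol M); extent of reaction ξ = X.
Moles: n_M = 1 − X; n_D = 3X.
n_T = Σnᵢ = 1 + 2X.
With p_i = (n_i/n_T)P, K_p = p_D^3 / (p_M).
Substituting and setting equal to 24 atm^2 gives a polynomial in X; the root in (0,1) is X = 0.672.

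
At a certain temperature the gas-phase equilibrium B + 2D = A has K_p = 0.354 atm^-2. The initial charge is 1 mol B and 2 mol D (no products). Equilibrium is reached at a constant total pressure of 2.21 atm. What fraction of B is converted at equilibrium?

Let X = conversion of B (basis 1 mol B); extent of reaction ξ = X.
Mole table: n_B = 1 − X; n_D = 2 − 2X; n_A = X.
n_T = Σnᵢ = 3 − 2X.
y_i = n_i/n_T, p_i = y_i·P. K_p = p_A / (p_B p_D^2).
This yields a degree-3 equation in X; solving on (0,1), X = 0.354.

X = 0.354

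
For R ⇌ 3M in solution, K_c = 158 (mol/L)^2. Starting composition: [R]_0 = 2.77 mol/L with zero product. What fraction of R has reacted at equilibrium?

Let X = conversion of R; extent ξ = 2.77·X mol/L.
Concentrations: [R] = 2.77 − 2.77X; [M] = 8.31X.
K_c = [M]^3 / ([R]).
Equating to 158 (mol/L)^2: the physical root is X = 0.646.

X = 0.646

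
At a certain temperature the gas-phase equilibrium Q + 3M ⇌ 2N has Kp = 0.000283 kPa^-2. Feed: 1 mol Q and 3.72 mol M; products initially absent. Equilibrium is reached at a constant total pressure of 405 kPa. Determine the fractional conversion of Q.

X = 0.788

Take 1 mol Q as basis and let X be its fractional conversion, so ξ = X.
At extent ξ: n_Q = 1 − X; n_M = 3.72 − 3X; n_N = 2X.
Summing: n_T = 4.72 − 2X.
y_i = n_i/n_T, p_i = y_i·P. Kp = p_N^2 / (p_Q p_M^3).
Setting this equal to 0.000283 kPa^-2 and taking the physical root (0 < X < 1) gives X = 0.788.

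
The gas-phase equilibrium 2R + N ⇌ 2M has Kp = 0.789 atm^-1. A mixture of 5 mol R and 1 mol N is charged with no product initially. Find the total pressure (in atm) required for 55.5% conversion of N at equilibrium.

Let X = conversion of N (basis 1 mol N); extent of reaction ξ = X.
Mole table: n_R = 5 − 2X; n_N = 1 − X; n_M = 2X.
Summing: n_T = 6 − X.
Kp = p_M^2 / (p_R^2 p_N) with p_i = (n_i/n_T)·P.
At X = 0.555: the mole-fraction product g(X) = Π y_i^ν_i = 0.9963. Since Kp = g(X)·P^{-1}, P = (g/Kp)^(1/1) = (0.9963/0.789)^(1/1) = 1.26 atm.

P = 1.26 atm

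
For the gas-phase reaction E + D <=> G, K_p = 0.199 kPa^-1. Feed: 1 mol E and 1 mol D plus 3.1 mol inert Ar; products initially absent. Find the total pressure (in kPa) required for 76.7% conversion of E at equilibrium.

P = 308 kPa

Let X = conversion of E (basis 1 mol E); extent of reaction ξ = X.
Species balance: n_E = 1 − X; n_D = 1 − X; n_G = X; n_I = 3.1 (inert).
Summing: n_T = 5.1 − X.
K_p = p_G / (p_E p_D) with p_i = (n_i/n_T)·P.
At X = 0.767: the mole-fraction product g(X) = Π y_i^ν_i = 61.22. Since K_p = g(X)·P^{-1}, P = (g/K_p)^(1/1) = (61.22/0.199)^(1/1) = 308 kPa.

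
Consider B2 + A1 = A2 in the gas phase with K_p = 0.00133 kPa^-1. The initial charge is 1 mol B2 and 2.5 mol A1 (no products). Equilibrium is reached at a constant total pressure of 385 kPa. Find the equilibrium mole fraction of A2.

y_A2 = 0.081

Let X = conversion of B2 (basis 1 mol B2); extent of reaction ξ = X.
Mole table: n_B2 = 1 − X; n_A1 = 2.5 − X; n_A2 = X.
Summing: n_T = 3.5 − X.
y_i = n_i/n_T, p_i = y_i·P. K_p = p_A2 / (p_B2 p_A1).
This yields a degree-2 equation in X; solving on (0,1), X = 0.261.
Then n_A2 = 0.261, n_T = 3.24, so y_A2 = 0.081.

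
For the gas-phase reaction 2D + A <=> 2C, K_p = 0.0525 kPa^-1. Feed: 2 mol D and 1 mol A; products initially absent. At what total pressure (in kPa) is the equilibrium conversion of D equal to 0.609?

Take 2 mol D as basis and let X be its fractional conversion, so ξ = X.
At extent ξ: n_D = 2 − 2X; n_A = 1 − X; n_C = 2X.
Total moles n_T = 3 − X.
K_p = p_C^2 / (p_D^2 p_A) with p_i = (n_i/n_T)·P.
At X = 0.609: the mole-fraction product g(X) = Π y_i^ν_i = 14.83. Since K_p = g(X)·P^{-1}, P = (g/K_p)^(1/1) = (14.83/0.0525)^(1/1) = 283 kPa.

P = 283 kPa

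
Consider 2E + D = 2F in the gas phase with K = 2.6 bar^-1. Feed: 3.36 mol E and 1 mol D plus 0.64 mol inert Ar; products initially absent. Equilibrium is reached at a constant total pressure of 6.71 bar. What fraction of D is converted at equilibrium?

X = 0.801

Take 1 mol D as basis and let X be its fractional conversion, so ξ = X.
At extent ξ: n_E = 3.36 − 2X; n_D = 1 − X; n_F = 2X; n_I = 0.64 (inert).
n_T = Σnᵢ = 5 − X.
y_i = n_i/n_T, p_i = y_i·P. K = p_F^2 / (p_E^2 p_D).
Setting this equal to 2.6 bar^-1 and taking the physical root (0 < X < 1) gives X = 0.801.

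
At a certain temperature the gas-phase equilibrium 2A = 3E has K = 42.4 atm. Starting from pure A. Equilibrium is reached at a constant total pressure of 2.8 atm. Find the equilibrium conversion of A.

X = 0.742

Let X = conversion of A (basis 1 mol A); extent of reaction ξ = 0.5X.
Mole table: n_A = 1 − X; n_E = 1.5X.
Total moles n_T = 1 + 0.5X.
y_i = n_i/n_T, p_i = y_i·P. K = p_E^3 / (p_A^2).
Setting this equal to 42.4 atm and taking the physical root (0 < X < 1) gives X = 0.742.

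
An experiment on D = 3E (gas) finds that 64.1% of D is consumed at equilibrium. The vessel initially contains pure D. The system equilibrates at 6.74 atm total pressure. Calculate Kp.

Let X = conversion of D (basis 1 mol D); extent of reaction ξ = X.
Mole table: n_D = 1 − X; n_E = 3X.
Summing: n_T = 1 + 2X.
At X = 0.641: n_D = 0.359, n_E = 1.92, n_T = 2.28.
p_i = (n_i/n_T)·P. Kp = p_E^3 / (p_D) = 173 atm^2.

Kp = 173 atm^2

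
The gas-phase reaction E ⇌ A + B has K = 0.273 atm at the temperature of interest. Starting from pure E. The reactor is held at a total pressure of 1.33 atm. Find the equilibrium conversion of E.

Let X = conversion of E (basis 1 mol E); extent of reaction ξ = X.
Species balance: n_E = 1 − X; n_A = X; n_B = X.
Total moles n_T = 1 + X.
Mole fractions y_i = n_i/n_T; K = p_A p_B / (p_E) with p_i = y_i·P.
Setting this equal to 0.273 atm and taking the physical root (0 < X < 1) gives X = 0.413.

X = 0.413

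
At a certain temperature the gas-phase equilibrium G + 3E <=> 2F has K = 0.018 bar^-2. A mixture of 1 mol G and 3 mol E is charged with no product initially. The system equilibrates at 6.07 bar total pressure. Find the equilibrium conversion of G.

X = 0.303

Take 1 mol G as basis and let X be its fractional conversion, so ξ = X.
Moles: n_G = 1 − X; n_E = 3 − 3X; n_F = 2X.
n_T = Σnᵢ = 4 − 2X.
y_i = n_i/n_T, p_i = y_i·P. K = p_F^2 / (p_G p_E^3).
This yields a degree-4 equation in X; solving on (0,1), X = 0.303.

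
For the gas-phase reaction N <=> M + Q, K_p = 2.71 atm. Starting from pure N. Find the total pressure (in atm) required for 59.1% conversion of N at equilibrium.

P = 5.05 atm

Take 1 mol N as basis and let X be its fractional conversion, so ξ = X.
Species balance: n_N = 1 − X; n_M = X; n_Q = X.
n_T = Σnᵢ = 1 + X.
K_p = p_M p_Q / (p_N) with p_i = (n_i/n_T)·P.
At X = 0.591: the mole-fraction product g(X) = Π y_i^ν_i = 0.5368. Since K_p = g(X)·P^{1}, P = (K_p/g)^(1/1) = (2.71/0.5368)^(1/1) = 5.05 atm.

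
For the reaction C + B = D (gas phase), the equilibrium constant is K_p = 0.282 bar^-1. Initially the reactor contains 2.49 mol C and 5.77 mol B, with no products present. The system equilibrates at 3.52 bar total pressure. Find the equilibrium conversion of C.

Basis: 2.49 mol C initially; let X = conversion of C. Extent ξ = 2.49X.
At extent ξ: n_C = 2.49 − 2.49X; n_B = 5.77 − 2.49X; n_D = 2.49X.
Summing: n_T = 8.26 − 2.49X.
y_i = n_i/n_T, p_i = y_i·P. K_p = p_D / (p_C p_B).
Substituting and setting equal to 0.282 bar^-1 gives a polynomial in X; the root in (0,1) is X = 0.395.

X = 0.395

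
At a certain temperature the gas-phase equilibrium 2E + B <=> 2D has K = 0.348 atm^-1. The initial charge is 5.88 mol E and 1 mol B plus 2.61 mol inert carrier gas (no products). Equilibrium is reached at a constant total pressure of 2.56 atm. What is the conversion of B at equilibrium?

Basis: 1 mol B initially; let X = conversion of B. Extent ξ = X.
Mole table: n_E = 5.88 − 2X; n_B = 1 − X; n_D = 2X; n_I = 2.61 (inert).
n_T = Σnᵢ = 9.49 − X.
With p_i = (n_i/n_T)P, K = p_D^2 / (p_E^2 p_B).
Substituting and setting equal to 0.348 atm^-1 gives a polynomial in X; the root in (0,1) is X = 0.525.

X = 0.525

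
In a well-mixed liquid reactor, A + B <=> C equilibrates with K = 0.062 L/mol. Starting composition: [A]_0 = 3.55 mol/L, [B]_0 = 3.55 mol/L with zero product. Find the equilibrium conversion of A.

X = 0.157

Let X = conversion of A; extent ξ = 3.55·X mol/L.
Concentrations: [A] = 3.55 − 3.55X; [B] = 3.55 − 3.55X; [C] = 3.55X.
K = [C] / ([A] [B]).
Solving K = 0.062 for X ∈ (0,1): X = 0.157.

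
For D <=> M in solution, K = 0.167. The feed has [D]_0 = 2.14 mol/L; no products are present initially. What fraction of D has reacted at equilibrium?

Let X = conversion of D; extent ξ = 2.14·X mol/L.
Concentrations: [D] = 2.14 − 2.14X; [M] = 2.14X.
K = [M] / ([D]).
Setting equal to 0.167 and solving for X on (0,1) gives X = 0.143.

X = 0.143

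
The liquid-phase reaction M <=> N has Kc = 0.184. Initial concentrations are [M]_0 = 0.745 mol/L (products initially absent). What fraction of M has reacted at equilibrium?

Let X = conversion of M; extent ξ = 0.745·X mol/L.
Concentrations: [M] = 0.745 − 0.745X; [N] = 0.745X.
Kc = [N] / ([M]).
This equals 0.184 at X = 0.155 (the root in 0 < X < 1).

X = 0.155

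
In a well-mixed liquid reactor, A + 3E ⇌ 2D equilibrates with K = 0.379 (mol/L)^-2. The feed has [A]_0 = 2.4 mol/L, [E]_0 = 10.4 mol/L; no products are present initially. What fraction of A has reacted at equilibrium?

X = 0.817

Let X = conversion of A; extent ξ = 2.4·X mol/L.
Concentrations: [A] = 2.4 − 2.4X; [E] = 10.4 − 7.2X; [D] = 4.8X.
K = [D]^2 / ([A] [E]^3).
This equals 0.379 at X = 0.817 (the root in 0 < X < 1).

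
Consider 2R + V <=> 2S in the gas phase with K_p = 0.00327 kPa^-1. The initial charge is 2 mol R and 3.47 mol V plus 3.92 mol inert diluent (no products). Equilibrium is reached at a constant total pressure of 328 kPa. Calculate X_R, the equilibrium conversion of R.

Basis: 2 mol R initially; let X = conversion of R. Extent ξ = X.
Moles: n_R = 2 − 2X; n_V = 3.47 − X; n_S = 2X; n_I = 3.92 (inert).
n_T = Σnᵢ = 9.39 − X.
Mole fractions y_i = n_i/n_T; K_p = p_S^2 / (p_R^2 p_V) with p_i = y_i·P.
Equating to 0.00327 kPa^-1 and solving on 0 < X < 1: X = 0.378.

X = 0.378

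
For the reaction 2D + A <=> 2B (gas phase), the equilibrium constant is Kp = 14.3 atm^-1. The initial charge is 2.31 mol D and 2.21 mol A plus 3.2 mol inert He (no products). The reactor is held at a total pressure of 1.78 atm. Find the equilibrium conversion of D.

Take 2.31 mol D as basis and let X be its fractional conversion, so ξ = 1.16X.
Mole table: n_D = 2.31 − 2.31X; n_A = 2.21 − 1.16X; n_B = 2.31X; n_I = 3.2 (inert).
n_T = Σnᵢ = 7.72 − 1.16X.
With p_i = (n_i/n_T)P, Kp = p_B^2 / (p_D^2 p_A).
Equating to 14.3 atm^-1 and solving on 0 < X < 1: X = 0.695.

X = 0.695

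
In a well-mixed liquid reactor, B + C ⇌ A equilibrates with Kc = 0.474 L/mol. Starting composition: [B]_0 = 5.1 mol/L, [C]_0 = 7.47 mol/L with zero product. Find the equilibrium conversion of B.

Let X = conversion of B; extent ξ = 5.1·X mol/L.
Concentrations: [B] = 5.1 − 5.1X; [C] = 7.47 − 5.1X; [A] = 5.1X.
Kc = [A] / ([B] [C]).
This equals 0.474 at X = 0.660 (the root in 0 < X < 1).

X = 0.660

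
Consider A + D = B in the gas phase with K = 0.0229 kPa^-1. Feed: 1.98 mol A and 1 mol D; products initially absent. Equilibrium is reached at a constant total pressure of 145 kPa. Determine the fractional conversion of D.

X = 0.654

Take 1 mol D as basis and let X be its fractional conversion, so ξ = X.
Mole table: n_A = 1.98 − X; n_D = 1 − X; n_B = X.
n_T = Σnᵢ = 2.98 − X.
y_i = n_i/n_T, p_i = y_i·P. K = p_B / (p_A p_D).
This yields a degree-2 equation in X; solving on (0,1), X = 0.654.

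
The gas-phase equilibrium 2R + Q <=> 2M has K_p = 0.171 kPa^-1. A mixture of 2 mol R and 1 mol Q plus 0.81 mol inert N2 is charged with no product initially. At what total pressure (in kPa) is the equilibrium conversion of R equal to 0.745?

Basis: 2 mol R initially; let X = conversion of R. Extent ξ = X.
At extent ξ: n_R = 2 − 2X; n_Q = 1 − X; n_M = 2X; n_I = 0.81 (inert).
Summing: n_T = 3.81 − X.
K_p = p_M^2 / (p_R^2 p_Q) with p_i = (n_i/n_T)·P.
At X = 0.745: the mole-fraction product g(X) = Π y_i^ν_i = 102.6. Since K_p = g(X)·P^{-1}, P = (g/K_p)^(1/1) = (102.6/0.171)^(1/1) = 600 kPa.

P = 600 kPa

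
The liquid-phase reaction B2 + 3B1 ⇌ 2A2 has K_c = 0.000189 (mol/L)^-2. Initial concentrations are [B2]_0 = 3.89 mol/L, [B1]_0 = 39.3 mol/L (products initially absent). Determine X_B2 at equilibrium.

Let X = conversion of B2; extent ξ = 3.89·X mol/L.
Concentrations: [B2] = 3.89 − 3.89X; [B1] = 39.3 − 11.7X; [A2] = 7.78X.
K_c = [A2]^2 / ([B2] [B1]^3).
Equating to 0.000189 (mol/L)^-2: the physical root is X = 0.487.

X = 0.487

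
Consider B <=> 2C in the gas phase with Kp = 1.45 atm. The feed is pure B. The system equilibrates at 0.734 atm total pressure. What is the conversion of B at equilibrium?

X = 0.575

Basis: 1 mol B initially; let X = conversion of B. Extent ξ = X.
At extent ξ: n_B = 1 − X; n_C = 2X.
Summing: n_T = 1 + X.
Mole fractions y_i = n_i/n_T; Kp = p_C^2 / (p_B) with p_i = y_i·P.
Equating to 1.45 atm and solving on 0 < X < 1: X = 0.575.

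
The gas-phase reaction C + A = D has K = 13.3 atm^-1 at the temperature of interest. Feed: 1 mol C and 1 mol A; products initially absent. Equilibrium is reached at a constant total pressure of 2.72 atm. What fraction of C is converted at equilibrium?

Basis: 1 mol C initially; let X = conversion of C. Extent ξ = X.
At extent ξ: n_C = 1 − X; n_A = 1 − X; n_D = X.
n_T = Σnᵢ = 2 − X.
y_i = n_i/n_T, p_i = y_i·P. K = p_D / (p_C p_A).
Substituting and setting equal to 13.3 atm^-1 gives a polynomial in X; the root in (0,1) is X = 0.836.

X = 0.836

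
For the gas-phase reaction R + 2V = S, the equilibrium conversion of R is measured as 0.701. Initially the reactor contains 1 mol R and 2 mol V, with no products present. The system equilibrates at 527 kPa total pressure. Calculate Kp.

Kp = 6.03e-05 kPa^-2

Basis: 1 mol R initially; let X = conversion of R. Extent ξ = X.
At extent ξ: n_R = 1 − X; n_V = 2 − 2X; n_S = X.
Total moles n_T = 3 − 2X.
At X = 0.701: n_R = 0.299, n_V = 0.598, n_S = 0.701, n_T = 1.6.
p_i = (n_i/n_T)·P. Kp = p_S / (p_R p_V^2) = 6.03e-05 kPa^-2.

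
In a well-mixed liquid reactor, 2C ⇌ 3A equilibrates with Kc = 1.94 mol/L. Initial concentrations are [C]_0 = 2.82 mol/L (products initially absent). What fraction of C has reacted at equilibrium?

Let X = conversion of C; extent ξ = 2.82X/2 mol/L.
Concentrations: [C] = 2.82 − 2.82X; [A] = 4.23X.
Kc = [A]^3 / ([C]^2).
Solving Kc = 1.94 for X ∈ (0,1): X = 0.413.

X = 0.413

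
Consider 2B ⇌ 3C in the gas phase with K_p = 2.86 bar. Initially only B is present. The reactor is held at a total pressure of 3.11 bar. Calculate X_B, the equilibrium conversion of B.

X = 0.460

Basis: 1 mol B initially; let X = conversion of B. Extent ξ = 0.5X.
Species balance: n_B = 1 − X; n_C = 1.5X.
Summing: n_T = 1 + 0.5X.
With p_i = (n_i/n_T)P, K_p = p_C^3 / (p_B^2).
Equating to 2.86 bar and solving on 0 < X < 1: X = 0.460.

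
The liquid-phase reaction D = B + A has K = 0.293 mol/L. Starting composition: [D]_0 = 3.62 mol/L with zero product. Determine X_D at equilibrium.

Let X = conversion of D; extent ξ = 3.62·X mol/L.
Concentrations: [D] = 3.62 − 3.62X; [B] = 3.62X; [A] = 3.62X.
K = [B] [A] / ([D]).
Solving K = 0.293 for X ∈ (0,1): X = 0.247.

X = 0.247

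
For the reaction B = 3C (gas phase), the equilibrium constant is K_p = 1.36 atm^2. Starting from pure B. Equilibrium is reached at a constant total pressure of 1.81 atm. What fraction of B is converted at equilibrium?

Basis: 1 mol B initially; let X = conversion of B. Extent ξ = X.
Species balance: n_B = 1 − X; n_C = 3X.
Total moles n_T = 1 + 2X.
Mole fractions y_i = n_i/n_T; K_p = p_C^3 / (p_B) with p_i = y_i·P.
Equating to 1.36 atm^2 and solving on 0 < X < 1: X = 0.302.

X = 0.302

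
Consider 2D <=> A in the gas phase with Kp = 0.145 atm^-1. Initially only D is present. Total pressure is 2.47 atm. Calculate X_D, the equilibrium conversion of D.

X = 0.359

Let X = conversion of D (basis 1 mol D); extent of reaction ξ = 0.5X.
Mole table: n_D = 1 − X; n_A = 0.5X.
Total moles n_T = 1 − 0.5X.
Mole fractions y_i = n_i/n_T; Kp = p_A / (p_D^2) with p_i = y_i·P.
Setting this equal to 0.145 atm^-1 and taking the physical root (0 < X < 1) gives X = 0.359.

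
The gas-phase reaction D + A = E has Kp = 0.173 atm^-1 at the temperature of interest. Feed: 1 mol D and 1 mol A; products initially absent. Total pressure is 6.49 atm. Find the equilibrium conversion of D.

X = 0.314

Let X = conversion of D (basis 1 mol D); extent of reaction ξ = X.
At extent ξ: n_D = 1 − X; n_A = 1 − X; n_E = X.
Summing: n_T = 2 − X.
y_i = n_i/n_T, p_i = y_i·P. Kp = p_E / (p_D p_A).
This yields a degree-2 equation in X; solving on (0,1), X = 0.314.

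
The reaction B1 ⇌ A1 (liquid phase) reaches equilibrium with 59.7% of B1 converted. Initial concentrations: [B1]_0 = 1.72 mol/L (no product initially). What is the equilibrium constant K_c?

Let X = conversion of B1.
Concentrations: [B1] = 1.72 − 1.72X; [A1] = 1.72X.
At X = 0.597: [B1] = 0.693, [A1] = 1.03.
K_c = [A1] / ([B1]) = 1.48.

K_c = 1.48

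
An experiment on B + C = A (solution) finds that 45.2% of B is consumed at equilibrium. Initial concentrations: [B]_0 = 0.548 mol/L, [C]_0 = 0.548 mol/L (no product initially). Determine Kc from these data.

Let X = conversion of B.
Concentrations: [B] = 0.548 − 0.548X; [C] = 0.548 − 0.548X; [A] = 0.548X.
At X = 0.452: [B] = 0.3, [C] = 0.3, [A] = 0.248.
Kc = [A] / ([B] [C]) = 2.75 L/mol.

Kc = 2.75 L/mol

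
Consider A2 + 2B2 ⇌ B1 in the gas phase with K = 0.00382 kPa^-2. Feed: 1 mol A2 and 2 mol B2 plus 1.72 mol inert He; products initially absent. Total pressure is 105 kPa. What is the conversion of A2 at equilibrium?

X = 0.644

Let X = conversion of A2 (basis 1 mol A2); extent of reaction ξ = X.
At extent ξ: n_A2 = 1 − X; n_B2 = 2 − 2X; n_B1 = X; n_I = 1.72 (inert).
Summing: n_T = 4.72 − 2X.
Mole fractions y_i = n_i/n_T; K = p_B1 / (p_A2 p_B2^2) with p_i = y_i·P.
Setting this equal to 0.00382 kPa^-2 and taking the physical root (0 < X < 1) gives X = 0.644.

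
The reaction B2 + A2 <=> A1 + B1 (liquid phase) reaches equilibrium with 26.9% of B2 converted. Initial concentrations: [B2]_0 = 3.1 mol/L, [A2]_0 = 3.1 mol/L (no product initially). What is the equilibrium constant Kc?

Let X = conversion of B2.
Concentrations: [B2] = 3.1 − 3.1X; [A2] = 3.1 − 3.1X; [A1] = 3.1X; [B1] = 3.1X.
At X = 0.269: [B2] = 2.27, [A2] = 2.27, [A1] = 0.834, [B1] = 0.834.
Kc = [A1] [B1] / ([B2] [A2]) = 0.135.

Kc = 0.135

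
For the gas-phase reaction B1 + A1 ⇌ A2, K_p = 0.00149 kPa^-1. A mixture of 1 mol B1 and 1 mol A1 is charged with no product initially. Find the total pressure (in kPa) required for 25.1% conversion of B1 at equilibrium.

Let X = conversion of B1 (basis 1 mol B1); extent of reaction ξ = X.
Species balance: n_B1 = 1 − X; n_A1 = 1 − X; n_A2 = X.
Summing: n_T = 2 − X.
K_p = p_A2 / (p_B1 p_A1) with p_i = (n_i/n_T)·P.
At X = 0.251: the mole-fraction product g(X) = Π y_i^ν_i = 0.7825. Since K_p = g(X)·P^{-1}, P = (g/K_p)^(1/1) = (0.7825/0.00149)^(1/1) = 525 kPa.

P = 525 kPa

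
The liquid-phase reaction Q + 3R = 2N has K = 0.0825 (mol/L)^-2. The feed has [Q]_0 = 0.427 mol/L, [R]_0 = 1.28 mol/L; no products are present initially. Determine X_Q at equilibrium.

X = 0.202

Let X = conversion of Q; extent ξ = 0.427·X mol/L.
Concentrations: [Q] = 0.427 − 0.427X; [R] = 1.28 − 1.28X; [N] = 0.854X.
K = [N]^2 / ([Q] [R]^3).
Solving K = 0.0825 for X ∈ (0,1): X = 0.202.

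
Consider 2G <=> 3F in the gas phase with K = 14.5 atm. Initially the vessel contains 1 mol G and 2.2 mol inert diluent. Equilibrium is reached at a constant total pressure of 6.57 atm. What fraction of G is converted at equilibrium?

Take 1 mol G as basis and let X be its fractional conversion, so ξ = 0.5X.
Moles: n_G = 1 − X; n_F = 1.5X; n_I = 2.2 (inert).
Total moles n_T = 3.2 + 0.5X.
y_i = n_i/n_T, p_i = y_i·P. K = p_F^3 / (p_G^2).
Setting this equal to 14.5 atm and taking the physical root (0 < X < 1) gives X = 0.653.

X = 0.653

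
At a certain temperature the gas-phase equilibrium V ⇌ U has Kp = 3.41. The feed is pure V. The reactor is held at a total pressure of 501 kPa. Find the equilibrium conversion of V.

X = 0.773

Let X = conversion of V (basis 1 mol V); extent of reaction ξ = X.
Mole table: n_V = 1 − X; n_U = X.
n_T stays at 1 (no change in mole number).
Mole fractions y_i = n_i/n_T; Kp = p_U / (p_V) with p_i = y_i·P.
This yields a degree-1 equation in X; solving on (0,1), X = 0.773.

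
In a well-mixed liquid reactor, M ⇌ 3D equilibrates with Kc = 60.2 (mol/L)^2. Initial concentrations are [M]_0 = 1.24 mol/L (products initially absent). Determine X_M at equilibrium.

Let X = conversion of M; extent ξ = 1.24·X mol/L.
Concentrations: [M] = 1.24 − 1.24X; [D] = 3.72X.
Kc = [D]^3 / ([M]).
Setting equal to 60.2 and solving for X on (0,1) gives X = 0.731.

X = 0.731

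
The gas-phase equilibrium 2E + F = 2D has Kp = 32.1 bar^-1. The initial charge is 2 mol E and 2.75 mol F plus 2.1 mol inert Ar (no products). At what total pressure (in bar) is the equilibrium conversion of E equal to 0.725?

P = 0.655 bar

Let X = conversion of E (basis 2 mol E); extent of reaction ξ = X.
Moles: n_E = 2 − 2X; n_F = 2.75 − X; n_D = 2X; n_I = 2.1 (inert).
Summing: n_T = 6.85 − X.
Kp = p_D^2 / (p_E^2 p_F) with p_i = (n_i/n_T)·P.
At X = 0.725: the mole-fraction product g(X) = Π y_i^ν_i = 21.02. Since Kp = g(X)·P^{-1}, P = (g/Kp)^(1/1) = (21.02/32.1)^(1/1) = 0.655 bar.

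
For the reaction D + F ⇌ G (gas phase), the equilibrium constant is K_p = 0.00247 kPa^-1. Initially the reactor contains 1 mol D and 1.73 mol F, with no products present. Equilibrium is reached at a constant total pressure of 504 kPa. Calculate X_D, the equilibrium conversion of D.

X = 0.414

Let X = conversion of D (basis 1 mol D); extent of reaction ξ = X.
Mole table: n_D = 1 − X; n_F = 1.73 − X; n_G = X.
Summing: n_T = 2.73 − X.
With p_i = (n_i/n_T)P, K_p = p_G / (p_D p_F).
Setting this equal to 0.00247 kPa^-1 and taking the physical root (0 < X < 1) gives X = 0.414.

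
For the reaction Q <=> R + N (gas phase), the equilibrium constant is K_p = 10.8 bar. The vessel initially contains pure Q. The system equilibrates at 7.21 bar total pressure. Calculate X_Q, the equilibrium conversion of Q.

X = 0.774

Basis: 1 mol Q initially; let X = conversion of Q. Extent ξ = X.
Mole table: n_Q = 1 − X; n_R = X; n_N = X.
Summing: n_T = 1 + X.
With p_i = (n_i/n_T)P, K_p = p_R p_N / (p_Q).
Equating to 10.8 bar and solving on 0 < X < 1: X = 0.774.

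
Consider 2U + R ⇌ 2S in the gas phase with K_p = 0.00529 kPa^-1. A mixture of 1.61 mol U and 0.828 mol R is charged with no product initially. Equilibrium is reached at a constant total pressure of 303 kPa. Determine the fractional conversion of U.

Basis: 1.61 mol U initially; let X = conversion of U. Extent ξ = 0.805X.
Species balance: n_U = 1.61 − 1.61X; n_R = 0.828 − 0.805X; n_S = 1.61X.
Summing: n_T = 2.44 − 0.805X.
With p_i = (n_i/n_T)P, K_p = p_S^2 / (p_U^2 p_R).
Equating to 0.00529 kPa^-1 and solving on 0 < X < 1: X = 0.385.

X = 0.385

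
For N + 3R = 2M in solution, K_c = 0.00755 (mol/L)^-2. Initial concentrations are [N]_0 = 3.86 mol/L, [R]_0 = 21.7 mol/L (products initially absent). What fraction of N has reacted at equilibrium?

X = 0.667

Let X = conversion of N; extent ξ = 3.86·X mol/L.
Concentrations: [N] = 3.86 − 3.86X; [R] = 21.7 − 11.6X; [M] = 7.72X.
K_c = [M]^2 / ([N] [R]^3).
This equals 0.00755 at X = 0.667 (the root in 0 < X < 1).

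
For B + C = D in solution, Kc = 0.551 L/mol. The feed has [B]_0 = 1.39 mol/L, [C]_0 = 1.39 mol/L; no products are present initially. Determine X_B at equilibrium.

X = 0.337

Let X = conversion of B; extent ξ = 1.39·X mol/L.
Concentrations: [B] = 1.39 − 1.39X; [C] = 1.39 − 1.39X; [D] = 1.39X.
Kc = [D] / ([B] [C]).
This equals 0.551 at X = 0.337 (the root in 0 < X < 1).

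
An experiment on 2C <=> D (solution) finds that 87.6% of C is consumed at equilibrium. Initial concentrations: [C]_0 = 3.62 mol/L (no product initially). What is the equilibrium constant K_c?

K_c = 7.87 L/mol

Let X = conversion of C.
Concentrations: [C] = 3.62 − 3.62X; [D] = 1.81X.
At X = 0.876: [C] = 0.449, [D] = 1.59.
K_c = [D] / ([C]^2) = 7.87 L/mol.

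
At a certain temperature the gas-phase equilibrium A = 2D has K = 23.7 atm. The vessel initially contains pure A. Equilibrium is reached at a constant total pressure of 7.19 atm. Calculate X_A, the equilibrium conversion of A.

Let X = conversion of A (basis 1 mol A); extent of reaction ξ = X.
Mole table: n_A = 1 − X; n_D = 2X.
n_T = Σnᵢ = 1 + X.
y_i = n_i/n_T, p_i = y_i·P. K = p_D^2 / (p_A).
Substituting and setting equal to 23.7 atm gives a polynomial in X; the root in (0,1) is X = 0.672.

X = 0.672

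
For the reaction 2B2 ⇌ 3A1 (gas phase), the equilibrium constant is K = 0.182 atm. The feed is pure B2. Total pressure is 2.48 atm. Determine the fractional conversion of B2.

X = 0.241

Basis: 1 mol B2 initially; let X = conversion of B2. Extent ξ = 0.5X.
Mole table: n_B2 = 1 − X; n_A1 = 1.5X.
n_T = Σnᵢ = 1 + 0.5X.
Mole fractions y_i = n_i/n_T; K = p_A1^3 / (p_B2^2) with p_i = y_i·P.
Setting this equal to 0.182 atm and taking the physical root (0 < X < 1) gives X = 0.241.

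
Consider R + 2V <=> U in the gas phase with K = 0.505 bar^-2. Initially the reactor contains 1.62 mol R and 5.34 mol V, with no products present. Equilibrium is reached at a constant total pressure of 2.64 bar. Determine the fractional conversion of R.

X = 0.615

Take 1.62 mol R as basis and let X be its fractional conversion, so ξ = 1.62X.
At extent ξ: n_R = 1.62 − 1.62X; n_V = 5.34 − 3.24X; n_U = 1.62X.
Total moles n_T = 6.96 − 3.24X.
With p_i = (n_i/n_T)P, K = p_U / (p_R p_V^2).
Substituting and setting equal to 0.505 bar^-2 gives a polynomial in X; the root in (0,1) is X = 0.615.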